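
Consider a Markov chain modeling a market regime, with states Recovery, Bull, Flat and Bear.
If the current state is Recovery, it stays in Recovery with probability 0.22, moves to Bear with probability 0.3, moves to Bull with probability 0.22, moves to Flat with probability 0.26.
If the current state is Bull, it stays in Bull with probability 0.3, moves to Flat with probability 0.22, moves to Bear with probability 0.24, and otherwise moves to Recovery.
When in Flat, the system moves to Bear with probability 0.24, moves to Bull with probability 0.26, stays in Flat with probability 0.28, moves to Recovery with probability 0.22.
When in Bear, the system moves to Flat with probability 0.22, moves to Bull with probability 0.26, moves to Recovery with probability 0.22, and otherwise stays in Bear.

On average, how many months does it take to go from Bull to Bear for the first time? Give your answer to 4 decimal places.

Let t(s) be the expected number of months to first reach Bear from state s, with t(Bear) = 0. Conditioning on the first month:
t(Recovery) = 1 + 0.22·t(Recovery) + 0.22·t(Bull) + 0.26·t(Flat)
t(Bull) = 1 + 0.24·t(Recovery) + 0.3·t(Bull) + 0.22·t(Flat)
t(Flat) = 1 + 0.22·t(Recovery) + 0.26·t(Bull) + 0.28·t(Flat)
Solving: t(Recovery) = 3.7081, t(Bull) = 3.9396, t(Flat) = 3.9446.
Expected months from Bull to Bear: 3.9396.

3.9396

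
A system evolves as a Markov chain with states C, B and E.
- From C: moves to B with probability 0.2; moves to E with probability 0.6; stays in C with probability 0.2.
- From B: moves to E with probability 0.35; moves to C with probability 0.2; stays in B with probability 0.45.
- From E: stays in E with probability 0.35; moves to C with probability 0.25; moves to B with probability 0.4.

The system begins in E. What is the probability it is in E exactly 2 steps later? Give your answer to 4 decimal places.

0.4125

Sum over the intermediate state after 1 step:
P = P(E→C)·P(C→E) + P(E→B)·P(B→E) + P(E→E)·P(E→E)
  = 0.25×0.6 + 0.4×0.35 + 0.35×0.35
  = 0.1500 + 0.1400 + 0.1225 = 0.4125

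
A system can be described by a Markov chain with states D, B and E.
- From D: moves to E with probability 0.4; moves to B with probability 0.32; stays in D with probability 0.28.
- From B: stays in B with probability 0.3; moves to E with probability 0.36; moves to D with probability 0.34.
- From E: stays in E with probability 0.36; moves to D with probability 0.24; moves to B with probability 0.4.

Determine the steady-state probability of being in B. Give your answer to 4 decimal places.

Let the stationary distribution be π with π = πP and π_1 + π_2 + π_3 = 1.
π_1 = 0.28·π_1 + 0.34·π_2 + 0.24·π_3
π_2 = 0.32·π_1 + 0.3·π_2 + 0.4·π_3
Solving with the normalization constraint gives π = (0.2857, 0.3429, 0.3714).
So the stationary probability of B is 0.3429.

0.3429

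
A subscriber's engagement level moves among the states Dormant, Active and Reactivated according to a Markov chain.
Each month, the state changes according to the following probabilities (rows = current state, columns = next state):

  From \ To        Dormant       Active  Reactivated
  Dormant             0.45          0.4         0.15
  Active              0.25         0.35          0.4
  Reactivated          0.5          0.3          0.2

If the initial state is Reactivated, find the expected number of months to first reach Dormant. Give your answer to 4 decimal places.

2.3750

Let t(s) be the expected number of months to first reach Dormant from state s, with t(Dormant) = 0. Conditioning on the first month:
t(Active) = 1 + 0.35·t(Active) + 0.4·t(Reactivated)
t(Reactivated) = 1 + 0.3·t(Active) + 0.2·t(Reactivated)
Solving: t(Active) = 3.0000, t(Reactivated) = 2.3750.
Expected months from Reactivated to Dormant: 2.3750.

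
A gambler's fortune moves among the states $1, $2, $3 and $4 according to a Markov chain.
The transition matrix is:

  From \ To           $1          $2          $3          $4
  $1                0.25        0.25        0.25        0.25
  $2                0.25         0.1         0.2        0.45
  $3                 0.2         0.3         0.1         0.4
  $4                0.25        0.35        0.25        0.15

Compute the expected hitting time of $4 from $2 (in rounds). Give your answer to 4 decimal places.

Let t(s) be the expected number of rounds to first reach $4 from state s, with t($4) = 0. Conditioning on the first round:
t($1) = 1 + 0.25·t($1) + 0.25·t($2) + 0.25·t($3)
t($2) = 1 + 0.25·t($1) + 0.1·t($2) + 0.2·t($3)
t($3) = 1 + 0.2·t($1) + 0.3·t($2) + 0.1·t($3)
Solving: t($1) = 3.0636, t($2) = 2.5491, t($3) = 2.6416.
Expected rounds from $2 to $4: 2.5491.

2.5491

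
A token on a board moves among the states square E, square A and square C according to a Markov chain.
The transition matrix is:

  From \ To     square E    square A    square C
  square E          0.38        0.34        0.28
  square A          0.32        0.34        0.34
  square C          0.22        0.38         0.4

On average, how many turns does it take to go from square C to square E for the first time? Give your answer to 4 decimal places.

Let t(s) be the expected number of turns to first reach square E from state s, with t(square E) = 0. Conditioning on the first turn:
t(square A) = 1 + 0.34·t(square A) + 0.34·t(square C)
t(square C) = 1 + 0.38·t(square A) + 0.4·t(square C)
Solving: t(square A) = 3.5232, t(square C) = 3.8981.
Expected turns from square C to square E: 3.8981.

3.8981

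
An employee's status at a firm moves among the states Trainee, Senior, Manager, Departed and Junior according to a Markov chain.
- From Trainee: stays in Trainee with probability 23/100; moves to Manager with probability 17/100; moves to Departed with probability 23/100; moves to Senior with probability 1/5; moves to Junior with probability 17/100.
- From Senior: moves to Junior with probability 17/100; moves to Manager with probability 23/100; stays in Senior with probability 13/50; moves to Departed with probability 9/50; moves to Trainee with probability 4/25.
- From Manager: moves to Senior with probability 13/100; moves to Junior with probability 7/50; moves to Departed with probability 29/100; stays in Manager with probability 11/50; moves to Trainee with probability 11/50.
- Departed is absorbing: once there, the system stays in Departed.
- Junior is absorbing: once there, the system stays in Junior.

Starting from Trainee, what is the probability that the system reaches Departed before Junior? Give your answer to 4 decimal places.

Let h(s) be the probability of absorption at Departed starting from transient state s. Then h(Departed) = 1 and h(Junior) = 0. By first-step analysis:
h(Trainee) = 0.23·h(Trainee) + 0.2·h(Senior) + 0.17·h(Manager) + 0.23·1 + 0.17·0
h(Senior) = 0.16·h(Trainee) + 0.26·h(Senior) + 0.23·h(Manager) + 0.18·1 + 0.17·0
h(Manager) = 0.22·h(Trainee) + 0.13·h(Senior) + 0.22·h(Manager) + 0.29·1 + 0.14·0
Solving: h(Trainee) = 0.5850, h(Senior) = 0.5659, h(Manager) = 0.6311.
Starting from Trainee, the probability is 0.5850.

0.5850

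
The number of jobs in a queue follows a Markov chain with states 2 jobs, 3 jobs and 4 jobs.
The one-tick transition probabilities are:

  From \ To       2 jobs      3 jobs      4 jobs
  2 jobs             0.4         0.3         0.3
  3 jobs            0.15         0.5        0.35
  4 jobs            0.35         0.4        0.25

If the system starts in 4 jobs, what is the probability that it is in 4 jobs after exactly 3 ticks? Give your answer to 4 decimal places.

0.3049

Propagate the distribution vector 3 ticks from 4 jobs.
After 0 ticks: (0.0000, 0.0000, 1.0000)
After 1 tick: (0.3500, 0.4000, 0.2500)
After 2 ticks: (0.2875, 0.4050, 0.3075)
After 3 ticks: (0.2834, 0.4118, 0.3049)
P(in 4 jobs after 3 ticks) = 0.3049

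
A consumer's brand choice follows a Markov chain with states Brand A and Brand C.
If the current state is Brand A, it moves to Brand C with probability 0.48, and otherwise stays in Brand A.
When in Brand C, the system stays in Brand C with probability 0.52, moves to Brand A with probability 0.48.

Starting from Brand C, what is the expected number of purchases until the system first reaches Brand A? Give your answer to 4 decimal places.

Let t(s) be the expected number of purchases to first reach Brand A from state s, with t(Brand A) = 0. Conditioning on the first purchase:
t(Brand C) = 1 + 0.52·t(Brand C)
Solving: t(Brand C) = 2.0833.
Expected purchases from Brand C to Brand A: 2.0833.

2.0833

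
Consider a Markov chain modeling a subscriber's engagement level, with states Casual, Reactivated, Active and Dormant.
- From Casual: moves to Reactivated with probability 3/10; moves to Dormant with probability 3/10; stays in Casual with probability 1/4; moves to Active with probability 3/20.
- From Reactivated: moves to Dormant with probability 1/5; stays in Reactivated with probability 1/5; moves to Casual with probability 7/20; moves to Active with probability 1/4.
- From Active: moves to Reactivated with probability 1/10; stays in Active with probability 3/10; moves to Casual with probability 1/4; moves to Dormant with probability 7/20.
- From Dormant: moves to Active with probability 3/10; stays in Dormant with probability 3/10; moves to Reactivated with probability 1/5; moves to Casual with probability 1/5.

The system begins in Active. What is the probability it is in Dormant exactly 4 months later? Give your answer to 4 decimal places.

0.2928

Propagate the distribution vector 4 months from Active.
After 0 months: (0.0000, 0.0000, 1.0000, 0.0000)
After 1 month: (0.2500, 0.1000, 0.3000, 0.3500)
After 2 months: (0.2425, 0.1950, 0.2575, 0.3050)
After 3 months: (0.2543, 0.1985, 0.2539, 0.2934)
After 4 months: (0.2552, 0.2000, 0.2519, 0.2928)
P(in Dormant after 4 months) = 0.2928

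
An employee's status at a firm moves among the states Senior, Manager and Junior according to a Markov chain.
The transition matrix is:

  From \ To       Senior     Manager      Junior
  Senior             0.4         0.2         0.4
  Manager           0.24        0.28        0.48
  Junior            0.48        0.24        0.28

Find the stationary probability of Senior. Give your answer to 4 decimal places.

0.3925

Let the stationary distribution be π with π = πP and π_1 + π_2 + π_3 = 1.
π_1 = 0.4·π_1 + 0.24·π_2 + 0.48·π_3
π_2 = 0.2·π_1 + 0.28·π_2 + 0.24·π_3
Solving with the normalization constraint gives π = (0.3925, 0.2336, 0.3738).
So the stationary probability of Senior is 0.3925.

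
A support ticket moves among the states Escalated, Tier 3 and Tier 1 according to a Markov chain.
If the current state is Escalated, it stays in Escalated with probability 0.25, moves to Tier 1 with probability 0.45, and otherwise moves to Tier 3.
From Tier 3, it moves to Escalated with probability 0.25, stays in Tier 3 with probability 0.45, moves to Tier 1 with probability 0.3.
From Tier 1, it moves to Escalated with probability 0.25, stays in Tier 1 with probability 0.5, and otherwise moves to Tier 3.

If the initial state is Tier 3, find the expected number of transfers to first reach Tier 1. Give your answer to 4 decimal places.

2.9630

Let t(s) be the expected number of transfers to first reach Tier 1 from state s, with t(Tier 1) = 0. Conditioning on the first transfer:
t(Escalated) = 1 + 0.25·t(Escalated) + 0.3·t(Tier 3)
t(Tier 3) = 1 + 0.25·t(Escalated) + 0.45·t(Tier 3)
Solving: t(Escalated) = 2.5185, t(Tier 3) = 2.9630.
Expected transfers from Tier 3 to Tier 1: 2.9630.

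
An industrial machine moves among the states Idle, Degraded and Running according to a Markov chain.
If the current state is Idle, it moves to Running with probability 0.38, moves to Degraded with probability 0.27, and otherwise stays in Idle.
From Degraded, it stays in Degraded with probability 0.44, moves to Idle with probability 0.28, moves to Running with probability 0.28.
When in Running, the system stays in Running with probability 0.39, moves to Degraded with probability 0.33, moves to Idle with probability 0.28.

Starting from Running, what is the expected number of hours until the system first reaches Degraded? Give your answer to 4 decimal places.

3.2058

Let t(s) be the expected number of hours to first reach Degraded from state s, with t(Degraded) = 0. Conditioning on the first hour:
t(Idle) = 1 + 0.35·t(Idle) + 0.38·t(Running)
t(Running) = 1 + 0.28·t(Idle) + 0.39·t(Running)
Solving: t(Idle) = 3.4126, t(Running) = 3.2058.
Expected hours from Running to Degraded: 3.2058.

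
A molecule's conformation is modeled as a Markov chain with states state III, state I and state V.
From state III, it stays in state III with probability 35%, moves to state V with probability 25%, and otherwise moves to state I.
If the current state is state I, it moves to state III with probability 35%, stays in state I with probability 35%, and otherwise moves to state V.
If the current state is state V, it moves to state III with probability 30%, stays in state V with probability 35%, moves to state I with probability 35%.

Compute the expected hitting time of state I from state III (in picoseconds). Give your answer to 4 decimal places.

Let t(s) be the expected number of picoseconds to first reach state I from state s, with t(state I) = 0. Conditioning on the first picosecond:
t(state III) = 1 + 0.35·t(state III) + 0.25·t(state V)
t(state V) = 1 + 0.3·t(state III) + 0.35·t(state V)
Solving: t(state III) = 2.5899, t(state V) = 2.7338.
Expected picoseconds from state III to state I: 2.5899.

2.5899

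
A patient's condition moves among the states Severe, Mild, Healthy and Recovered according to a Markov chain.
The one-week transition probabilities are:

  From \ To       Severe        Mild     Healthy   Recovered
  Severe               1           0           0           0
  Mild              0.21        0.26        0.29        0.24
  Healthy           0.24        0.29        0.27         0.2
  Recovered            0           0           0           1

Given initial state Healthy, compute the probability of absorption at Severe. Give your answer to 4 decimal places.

0.5229

Let h(s) be the probability of absorption at Severe starting from transient state s. Then h(Severe) = 1 and h(Recovered) = 0. By first-step analysis:
h(Mild) = 0.21·1 + 0.26·h(Mild) + 0.29·h(Healthy) + 0.24·0
h(Healthy) = 0.24·1 + 0.29·h(Mild) + 0.27·h(Healthy) + 0.2·0
Solving: h(Mild) = 0.4887, h(Healthy) = 0.5229.
Starting from Healthy, the probability is 0.5229.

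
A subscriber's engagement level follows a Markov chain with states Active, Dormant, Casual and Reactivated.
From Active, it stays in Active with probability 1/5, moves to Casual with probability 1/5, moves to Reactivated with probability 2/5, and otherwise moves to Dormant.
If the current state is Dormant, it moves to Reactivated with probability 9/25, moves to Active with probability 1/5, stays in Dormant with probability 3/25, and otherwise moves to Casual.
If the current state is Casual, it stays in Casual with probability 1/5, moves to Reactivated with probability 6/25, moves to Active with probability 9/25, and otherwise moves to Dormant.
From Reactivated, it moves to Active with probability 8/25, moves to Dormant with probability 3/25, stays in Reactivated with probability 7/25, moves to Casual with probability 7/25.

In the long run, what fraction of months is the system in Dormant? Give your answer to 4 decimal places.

Let the stationary distribution be π with π = πP and π_1 + π_2 + π_3 + π_4 = 1.
π_1 = 0.2·π_1 + 0.2·π_2 + 0.36·π_3 + 0.32·π_4
π_2 = 0.2·π_1 + 0.12·π_2 + 0.2·π_3 + 0.12·π_4
π_3 = 0.2·π_1 + 0.32·π_2 + 0.2·π_3 + 0.28·π_4
Solving with the normalization constraint gives π = (0.2771, 0.1617, 0.2447, 0.3164).
So the stationary probability of Dormant is 0.1617.

0.1617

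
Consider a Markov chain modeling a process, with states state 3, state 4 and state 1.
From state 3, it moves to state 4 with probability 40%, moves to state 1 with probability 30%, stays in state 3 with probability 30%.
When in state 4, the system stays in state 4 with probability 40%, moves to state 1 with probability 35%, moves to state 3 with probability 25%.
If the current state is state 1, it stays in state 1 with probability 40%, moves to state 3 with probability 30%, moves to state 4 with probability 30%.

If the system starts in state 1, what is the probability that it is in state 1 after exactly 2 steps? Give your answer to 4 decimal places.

0.3550

Sum over the intermediate state after 1 step:
P = P(state 1→state 3)·P(state 3→state 1) + P(state 1→state 4)·P(state 4→state 1) + P(state 1→state 1)·P(state 1→state 1)
  = 0.3×0.3 + 0.3×0.35 + 0.4×0.4
  = 0.0900 + 0.1050 + 0.1600 = 0.3550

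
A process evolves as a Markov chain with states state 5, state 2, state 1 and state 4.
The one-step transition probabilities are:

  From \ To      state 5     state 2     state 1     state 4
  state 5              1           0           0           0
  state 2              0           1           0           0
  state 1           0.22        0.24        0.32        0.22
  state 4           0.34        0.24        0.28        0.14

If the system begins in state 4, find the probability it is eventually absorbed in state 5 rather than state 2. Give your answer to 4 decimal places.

0.5596

Let h(s) be the probability of absorption at state 5 starting from transient state s. Then h(state 5) = 1 and h(state 2) = 0. By first-step analysis:
h(state 1) = 0.22·1 + 0.24·0 + 0.32·h(state 1) + 0.22·h(state 4)
h(state 4) = 0.34·1 + 0.24·0 + 0.28·h(state 1) + 0.14·h(state 4)
Solving: h(state 1) = 0.5046, h(state 4) = 0.5596.
Starting from state 4, the probability is 0.5596.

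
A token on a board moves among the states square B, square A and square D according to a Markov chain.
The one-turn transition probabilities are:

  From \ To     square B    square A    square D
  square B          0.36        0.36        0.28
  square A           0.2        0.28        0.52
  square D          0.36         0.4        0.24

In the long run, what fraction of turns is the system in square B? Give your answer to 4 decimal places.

Let the stationary distribution be π with π = πP and π_1 + π_2 + π_3 = 1.
π_1 = 0.36·π_1 + 0.2·π_2 + 0.36·π_3
π_2 = 0.36·π_1 + 0.28·π_2 + 0.4·π_3
Solving with the normalization constraint gives π = (0.3046, 0.3463, 0.3491).
So the stationary probability of square B is 0.3046.

0.3046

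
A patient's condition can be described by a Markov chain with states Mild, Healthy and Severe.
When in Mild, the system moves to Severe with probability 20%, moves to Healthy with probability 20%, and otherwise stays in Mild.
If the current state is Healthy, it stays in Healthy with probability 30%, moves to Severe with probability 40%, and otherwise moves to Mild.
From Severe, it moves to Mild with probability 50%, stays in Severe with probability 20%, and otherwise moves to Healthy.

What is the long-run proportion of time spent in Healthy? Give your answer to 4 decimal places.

0.2500

Let the stationary distribution be π with π = πP and π_1 + π_2 + π_3 = 1.
π_1 = 0.6·π_1 + 0.3·π_2 + 0.5·π_3
π_2 = 0.2·π_1 + 0.3·π_2 + 0.3·π_3
Solving with the normalization constraint gives π = (0.5000, 0.2500, 0.2500).
So the stationary probability of Healthy is 0.2500.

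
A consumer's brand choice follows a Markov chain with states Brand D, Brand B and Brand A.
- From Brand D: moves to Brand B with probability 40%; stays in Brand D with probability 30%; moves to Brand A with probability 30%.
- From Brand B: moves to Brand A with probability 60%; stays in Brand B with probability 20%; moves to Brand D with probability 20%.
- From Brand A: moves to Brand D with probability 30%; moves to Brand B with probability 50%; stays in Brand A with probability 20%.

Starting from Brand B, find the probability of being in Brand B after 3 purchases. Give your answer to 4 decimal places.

Propagate the distribution vector 3 purchases from Brand B.
After 0 purchases: (0.0000, 1.0000, 0.0000)
After 1 purchase: (0.2000, 0.2000, 0.6000)
After 2 purchases: (0.2800, 0.4200, 0.3000)
After 3 purchases: (0.2580, 0.3460, 0.3960)
P(in Brand B after 3 purchases) = 0.3460

0.3460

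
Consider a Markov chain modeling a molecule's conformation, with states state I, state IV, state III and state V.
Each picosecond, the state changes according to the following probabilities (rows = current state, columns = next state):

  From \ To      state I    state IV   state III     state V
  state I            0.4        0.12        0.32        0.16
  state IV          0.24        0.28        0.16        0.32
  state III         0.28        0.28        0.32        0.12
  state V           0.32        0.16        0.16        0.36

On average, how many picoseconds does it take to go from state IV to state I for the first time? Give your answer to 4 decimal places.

Let t(s) be the expected number of picoseconds to first reach state I from state s, with t(state I) = 0. Conditioning on the first picosecond:
t(state IV) = 1 + 0.28·t(state IV) + 0.16·t(state III) + 0.32·t(state V)
t(state III) = 1 + 0.28·t(state IV) + 0.32·t(state III) + 0.12·t(state V)
t(state V) = 1 + 0.16·t(state IV) + 0.16·t(state III) + 0.36·t(state V)
Solving: t(state IV) = 3.6885, t(state III) = 3.5861, t(state V) = 3.3811.
Expected picoseconds from state IV to state I: 3.6885.

3.6885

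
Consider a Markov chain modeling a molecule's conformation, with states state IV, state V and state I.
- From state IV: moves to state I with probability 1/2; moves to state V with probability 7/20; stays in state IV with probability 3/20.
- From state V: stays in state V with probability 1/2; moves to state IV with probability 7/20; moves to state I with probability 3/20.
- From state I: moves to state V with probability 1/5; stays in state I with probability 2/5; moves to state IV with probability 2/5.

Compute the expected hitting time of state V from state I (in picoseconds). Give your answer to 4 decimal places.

4.0323

Let t(s) be the expected number of picoseconds to first reach state V from state s, with t(state V) = 0. Conditioning on the first picosecond:
t(state IV) = 1 + 0.15·t(state IV) + 0.5·t(state I)
t(state I) = 1 + 0.4·t(state IV) + 0.4·t(state I)
Solving: t(state IV) = 3.5484, t(state I) = 4.0323.
Expected picoseconds from state I to state V: 4.0323.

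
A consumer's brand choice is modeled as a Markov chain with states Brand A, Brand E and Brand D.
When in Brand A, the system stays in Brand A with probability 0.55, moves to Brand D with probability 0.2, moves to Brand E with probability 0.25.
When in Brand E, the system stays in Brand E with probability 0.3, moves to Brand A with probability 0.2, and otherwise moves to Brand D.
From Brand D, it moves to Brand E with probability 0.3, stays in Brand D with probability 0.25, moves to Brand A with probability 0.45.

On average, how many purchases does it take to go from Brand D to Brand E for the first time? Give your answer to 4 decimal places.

Let t(s) be the expected number of purchases to first reach Brand E from state s, with t(Brand E) = 0. Conditioning on the first purchase:
t(Brand A) = 1 + 0.55·t(Brand A) + 0.2·t(Brand D)
t(Brand D) = 1 + 0.45·t(Brand A) + 0.25·t(Brand D)
Solving: t(Brand A) = 3.8384, t(Brand D) = 3.6364.
Expected purchases from Brand D to Brand E: 3.6364.

3.6364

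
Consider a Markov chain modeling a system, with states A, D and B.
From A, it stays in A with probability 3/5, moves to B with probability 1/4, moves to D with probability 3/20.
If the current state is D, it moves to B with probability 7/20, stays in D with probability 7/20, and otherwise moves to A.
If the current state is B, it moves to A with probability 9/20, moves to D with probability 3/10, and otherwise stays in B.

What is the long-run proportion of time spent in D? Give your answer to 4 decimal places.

Let the stationary distribution be π with π = πP and π_1 + π_2 + π_3 = 1.
π_1 = 0.6·π_1 + 0.3·π_2 + 0.45·π_3
π_2 = 0.15·π_1 + 0.35·π_2 + 0.3·π_3
Solving with the normalization constraint gives π = (0.4873, 0.2389, 0.2739).
So the stationary probability of D is 0.2389.

0.2389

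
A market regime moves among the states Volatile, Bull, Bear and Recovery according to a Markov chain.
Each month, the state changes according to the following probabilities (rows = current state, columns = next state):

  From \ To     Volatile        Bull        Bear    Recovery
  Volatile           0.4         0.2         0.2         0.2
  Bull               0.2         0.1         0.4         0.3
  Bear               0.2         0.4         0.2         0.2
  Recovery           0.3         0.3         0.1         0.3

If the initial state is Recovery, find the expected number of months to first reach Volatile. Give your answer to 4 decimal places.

3.9474

Let t(s) be the expected number of months to first reach Volatile from state s, with t(Volatile) = 0. Conditioning on the first month:
t(Bull) = 1 + 0.1·t(Bull) + 0.4·t(Bear) + 0.3·t(Recovery)
t(Bear) = 1 + 0.4·t(Bull) + 0.2·t(Bear) + 0.2·t(Recovery)
t(Recovery) = 1 + 0.3·t(Bull) + 0.1·t(Bear) + 0.3·t(Recovery)
Solving: t(Bull) = 4.3985, t(Bear) = 4.4361, t(Recovery) = 3.9474.
Expected months from Recovery to Volatile: 3.9474.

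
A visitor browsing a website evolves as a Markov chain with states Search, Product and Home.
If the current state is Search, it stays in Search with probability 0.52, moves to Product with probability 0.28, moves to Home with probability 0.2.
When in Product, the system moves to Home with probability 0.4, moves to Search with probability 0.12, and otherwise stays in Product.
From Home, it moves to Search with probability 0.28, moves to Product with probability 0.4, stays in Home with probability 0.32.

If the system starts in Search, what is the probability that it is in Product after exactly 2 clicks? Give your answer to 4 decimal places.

0.3600

Sum over the intermediate state after 1 click:
P = P(Search→Search)·P(Search→Product) + P(Search→Product)·P(Product→Product) + P(Search→Home)·P(Home→Product)
  = 0.52×0.28 + 0.28×0.48 + 0.2×0.4
  = 0.1456 + 0.1344 + 0.0800 = 0.3600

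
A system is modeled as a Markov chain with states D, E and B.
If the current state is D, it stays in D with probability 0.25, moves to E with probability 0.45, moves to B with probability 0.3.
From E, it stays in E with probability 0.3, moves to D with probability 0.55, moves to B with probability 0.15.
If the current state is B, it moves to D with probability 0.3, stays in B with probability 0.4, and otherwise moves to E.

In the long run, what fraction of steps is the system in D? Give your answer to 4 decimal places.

0.3704

Let the stationary distribution be π with π = πP and π_1 + π_2 + π_3 = 1.
π_1 = 0.25·π_1 + 0.55·π_2 + 0.3·π_3
π_2 = 0.45·π_1 + 0.3·π_2 + 0.3·π_3
Solving with the normalization constraint gives π = (0.3704, 0.3556, 0.2741).
So the stationary probability of D is 0.3704.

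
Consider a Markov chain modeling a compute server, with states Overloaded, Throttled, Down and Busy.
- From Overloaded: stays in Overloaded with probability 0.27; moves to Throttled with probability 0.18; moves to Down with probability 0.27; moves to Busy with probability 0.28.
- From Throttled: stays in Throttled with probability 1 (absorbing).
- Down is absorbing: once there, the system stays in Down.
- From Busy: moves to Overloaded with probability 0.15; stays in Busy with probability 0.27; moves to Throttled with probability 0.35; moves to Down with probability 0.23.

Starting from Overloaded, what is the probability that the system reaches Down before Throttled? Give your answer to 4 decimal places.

Let h(s) be the probability of absorption at Down starting from transient state s. Then h(Down) = 1 and h(Throttled) = 0. By first-step analysis:
h(Overloaded) = 0.27·h(Overloaded) + 0.18·0 + 0.27·1 + 0.28·h(Busy)
h(Busy) = 0.15·h(Overloaded) + 0.35·0 + 0.23·1 + 0.27·h(Busy)
Solving: h(Overloaded) = 0.5327, h(Busy) = 0.4245.
Starting from Overloaded, the probability is 0.5327.

0.5327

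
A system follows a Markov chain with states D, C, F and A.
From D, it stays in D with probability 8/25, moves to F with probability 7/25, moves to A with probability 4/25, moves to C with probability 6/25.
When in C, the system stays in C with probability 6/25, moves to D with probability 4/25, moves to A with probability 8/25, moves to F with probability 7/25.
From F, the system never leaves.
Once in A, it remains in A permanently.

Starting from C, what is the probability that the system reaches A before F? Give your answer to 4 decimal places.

0.5084

Let h(s) be the probability of absorption at A starting from transient state s. Then h(A) = 1 and h(F) = 0. By first-step analysis:
h(D) = 0.32·h(D) + 0.24·h(C) + 0.28·0 + 0.16·1
h(C) = 0.16·h(D) + 0.24·h(C) + 0.28·0 + 0.32·1
Solving: h(D) = 0.4147, h(C) = 0.5084.
Starting from C, the probability is 0.5084.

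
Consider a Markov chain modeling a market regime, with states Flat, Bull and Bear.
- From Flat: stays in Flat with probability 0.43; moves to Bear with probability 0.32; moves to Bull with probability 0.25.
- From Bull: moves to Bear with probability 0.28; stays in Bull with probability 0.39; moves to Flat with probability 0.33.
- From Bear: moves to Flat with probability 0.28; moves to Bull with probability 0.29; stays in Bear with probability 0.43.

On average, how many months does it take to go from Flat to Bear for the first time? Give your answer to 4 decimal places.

3.2428

Let t(s) be the expected number of months to first reach Bear from state s, with t(Bear) = 0. Conditioning on the first month:
t(Flat) = 1 + 0.43·t(Flat) + 0.25·t(Bull)
t(Bull) = 1 + 0.33·t(Flat) + 0.39·t(Bull)
Solving: t(Flat) = 3.2428, t(Bull) = 3.3937.
Expected months from Flat to Bear: 3.2428.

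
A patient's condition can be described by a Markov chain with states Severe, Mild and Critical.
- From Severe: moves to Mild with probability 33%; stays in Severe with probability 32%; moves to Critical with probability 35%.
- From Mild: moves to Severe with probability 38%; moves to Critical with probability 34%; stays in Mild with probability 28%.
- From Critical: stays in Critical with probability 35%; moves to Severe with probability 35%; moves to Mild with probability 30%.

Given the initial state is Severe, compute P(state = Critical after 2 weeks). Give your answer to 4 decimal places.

Sum over the intermediate state after 1 week:
P = P(Severe→Severe)·P(Severe→Critical) + P(Severe→Mild)·P(Mild→Critical) + P(Severe→Critical)·P(Critical→Critical)
  = 0.32×0.35 + 0.33×0.34 + 0.35×0.35
  = 0.1120 + 0.1122 + 0.1225 = 0.3467

0.3467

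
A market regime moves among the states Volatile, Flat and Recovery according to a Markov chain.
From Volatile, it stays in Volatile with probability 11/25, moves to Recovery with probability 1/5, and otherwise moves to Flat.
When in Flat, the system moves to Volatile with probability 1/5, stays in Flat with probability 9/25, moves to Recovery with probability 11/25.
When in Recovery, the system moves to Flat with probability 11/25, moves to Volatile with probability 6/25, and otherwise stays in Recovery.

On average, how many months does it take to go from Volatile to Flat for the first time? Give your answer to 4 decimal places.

Let t(s) be the expected number of months to first reach Flat from state s, with t(Flat) = 0. Conditioning on the first month:
t(Volatile) = 1 + 0.44·t(Volatile) + 0.2·t(Recovery)
t(Recovery) = 1 + 0.24·t(Volatile) + 0.32·t(Recovery)
Solving: t(Volatile) = 2.6442, t(Recovery) = 2.4038.
Expected months from Volatile to Flat: 2.6442.

2.6442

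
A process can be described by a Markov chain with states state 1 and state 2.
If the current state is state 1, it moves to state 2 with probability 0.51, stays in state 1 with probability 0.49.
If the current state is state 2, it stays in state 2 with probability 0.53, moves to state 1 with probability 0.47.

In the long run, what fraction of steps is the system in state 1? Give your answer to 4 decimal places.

0.4796

Let the stationary distribution be π with π = πP and π_1 + π_2 = 1.
π_1 = 0.49·π_1 + 0.47·π_2
Solving with the normalization constraint gives π = (0.4796, 0.5204).
So the stationary probability of state 1 is 0.4796.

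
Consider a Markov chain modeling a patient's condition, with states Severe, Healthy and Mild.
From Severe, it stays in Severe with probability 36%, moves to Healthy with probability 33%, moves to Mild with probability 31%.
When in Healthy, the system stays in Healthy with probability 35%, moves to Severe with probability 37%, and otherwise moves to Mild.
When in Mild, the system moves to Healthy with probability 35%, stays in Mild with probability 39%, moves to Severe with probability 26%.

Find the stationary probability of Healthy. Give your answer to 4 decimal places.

0.3434

Let the stationary distribution be π with π = πP and π_1 + π_2 + π_3 = 1.
π_1 = 0.36·π_1 + 0.37·π_2 + 0.26·π_3
π_2 = 0.33·π_1 + 0.35·π_2 + 0.35·π_3
Solving with the normalization constraint gives π = (0.3309, 0.3434, 0.3258).
So the stationary probability of Healthy is 0.3434.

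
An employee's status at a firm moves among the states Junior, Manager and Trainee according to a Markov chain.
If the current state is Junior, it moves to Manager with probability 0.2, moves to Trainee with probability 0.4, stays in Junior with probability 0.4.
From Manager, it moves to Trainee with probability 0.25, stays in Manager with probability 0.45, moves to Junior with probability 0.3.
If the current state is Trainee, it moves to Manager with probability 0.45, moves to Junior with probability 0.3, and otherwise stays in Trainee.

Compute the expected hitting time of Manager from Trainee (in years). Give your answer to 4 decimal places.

Let t(s) be the expected number of years to first reach Manager from state s, with t(Manager) = 0. Conditioning on the first year:
t(Junior) = 1 + 0.4·t(Junior) + 0.4·t(Trainee)
t(Trainee) = 1 + 0.3·t(Junior) + 0.25·t(Trainee)
Solving: t(Junior) = 3.4848, t(Trainee) = 2.7273.
Expected years from Trainee to Manager: 2.7273.

2.7273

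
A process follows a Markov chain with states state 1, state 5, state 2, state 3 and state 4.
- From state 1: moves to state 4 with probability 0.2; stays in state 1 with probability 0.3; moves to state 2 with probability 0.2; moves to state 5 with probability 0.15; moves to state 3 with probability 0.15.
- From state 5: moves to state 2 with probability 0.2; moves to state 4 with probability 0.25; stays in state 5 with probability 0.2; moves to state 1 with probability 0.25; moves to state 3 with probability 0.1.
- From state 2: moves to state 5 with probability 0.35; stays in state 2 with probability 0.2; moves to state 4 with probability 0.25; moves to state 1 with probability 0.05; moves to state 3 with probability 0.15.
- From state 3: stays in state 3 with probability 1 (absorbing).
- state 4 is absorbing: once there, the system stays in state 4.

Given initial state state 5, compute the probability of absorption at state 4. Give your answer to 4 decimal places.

0.6637

Let h(s) be the probability of absorption at state 4 starting from transient state s. Then h(state 4) = 1 and h(state 3) = 0. By first-step analysis:
h(state 1) = 0.3·h(state 1) + 0.15·h(state 5) + 0.2·h(state 2) + 0.15·0 + 0.2·1
h(state 5) = 0.25·h(state 1) + 0.2·h(state 5) + 0.2·h(state 2) + 0.1·0 + 0.25·1
h(state 2) = 0.05·h(state 1) + 0.35·h(state 5) + 0.2·h(state 2) + 0.15·0 + 0.25·1
Solving: h(state 1) = 0.6111, h(state 5) = 0.6637, h(state 2) = 0.6411.
Starting from state 5, the probability is 0.6637.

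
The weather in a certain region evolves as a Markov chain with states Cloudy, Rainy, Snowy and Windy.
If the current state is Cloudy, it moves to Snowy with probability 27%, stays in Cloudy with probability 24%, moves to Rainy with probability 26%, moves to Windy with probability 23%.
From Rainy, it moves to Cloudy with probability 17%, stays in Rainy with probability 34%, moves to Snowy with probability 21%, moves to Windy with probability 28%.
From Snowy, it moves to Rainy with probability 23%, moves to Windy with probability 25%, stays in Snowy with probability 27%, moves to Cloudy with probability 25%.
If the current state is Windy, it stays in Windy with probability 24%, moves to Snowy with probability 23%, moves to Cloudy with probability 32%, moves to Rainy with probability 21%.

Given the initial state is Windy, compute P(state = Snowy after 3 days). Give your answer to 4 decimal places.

Propagate the distribution vector 3 days from Windy.
After 0 days: (0.0000, 0.0000, 0.0000, 1.0000)
After 1 day: (0.3200, 0.2100, 0.2300, 0.2400)
After 2 days: (0.2468, 0.2579, 0.2478, 0.2475)
After 3 days: (0.2442, 0.2608, 0.2446, 0.2503)
P(in Snowy after 3 days) = 0.2446

0.2446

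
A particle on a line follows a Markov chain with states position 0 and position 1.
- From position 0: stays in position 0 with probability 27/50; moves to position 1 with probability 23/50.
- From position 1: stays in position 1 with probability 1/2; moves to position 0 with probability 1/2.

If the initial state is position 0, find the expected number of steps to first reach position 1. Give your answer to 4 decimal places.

Let t(s) be the expected number of steps to first reach position 1 from state s, with t(position 1) = 0. Conditioning on the first step:
t(position 0) = 1 + 0.54·t(position 0)
Solving: t(position 0) = 2.1739.
Expected steps from position 0 to position 1: 2.1739.

2.1739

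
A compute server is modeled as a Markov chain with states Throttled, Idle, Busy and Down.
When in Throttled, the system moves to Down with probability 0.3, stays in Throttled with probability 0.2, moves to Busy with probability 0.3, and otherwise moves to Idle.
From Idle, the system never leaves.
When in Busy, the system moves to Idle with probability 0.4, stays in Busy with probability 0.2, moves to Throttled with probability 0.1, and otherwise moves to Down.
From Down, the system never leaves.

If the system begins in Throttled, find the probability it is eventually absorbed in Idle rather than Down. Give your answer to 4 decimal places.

Let h(s) be the probability of absorption at Idle starting from transient state s. Then h(Idle) = 1 and h(Down) = 0. By first-step analysis:
h(Throttled) = 0.2·h(Throttled) + 0.2·1 + 0.3·h(Busy) + 0.3·0
h(Busy) = 0.1·h(Throttled) + 0.4·1 + 0.2·h(Busy) + 0.3·0
Solving: h(Throttled) = 0.4590, h(Busy) = 0.5574.
Starting from Throttled, the probability is 0.4590.

0.4590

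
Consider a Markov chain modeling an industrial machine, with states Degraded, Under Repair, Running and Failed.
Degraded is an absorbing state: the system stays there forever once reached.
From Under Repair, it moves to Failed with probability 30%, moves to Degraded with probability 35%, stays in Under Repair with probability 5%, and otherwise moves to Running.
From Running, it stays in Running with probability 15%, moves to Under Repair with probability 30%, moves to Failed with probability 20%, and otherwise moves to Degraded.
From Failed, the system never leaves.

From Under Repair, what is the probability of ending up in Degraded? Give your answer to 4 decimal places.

Let h(s) be the probability of absorption at Degraded starting from transient state s. Then h(Degraded) = 1 and h(Failed) = 0. By first-step analysis:
h(Under Repair) = 0.35·1 + 0.05·h(Under Repair) + 0.3·h(Running) + 0.3·0
h(Running) = 0.35·1 + 0.3·h(Under Repair) + 0.15·h(Running) + 0.2·0
Solving: h(Under Repair) = 0.5610, h(Running) = 0.6098.
Starting from Under Repair, the probability is 0.5610.

0.5610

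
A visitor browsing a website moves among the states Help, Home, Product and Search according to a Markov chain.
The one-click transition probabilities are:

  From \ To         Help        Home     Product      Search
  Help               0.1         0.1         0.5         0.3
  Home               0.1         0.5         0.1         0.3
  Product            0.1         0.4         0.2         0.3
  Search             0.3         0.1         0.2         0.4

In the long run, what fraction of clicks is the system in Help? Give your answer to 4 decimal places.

Let the stationary distribution be π with π = πP and π_1 + π_2 + π_3 + π_4 = 1.
π_1 = 0.1·π_1 + 0.1·π_2 + 0.1·π_3 + 0.3·π_4
π_2 = 0.1·π_1 + 0.5·π_2 + 0.4·π_3 + 0.1·π_4
π_3 = 0.5·π_1 + 0.1·π_2 + 0.2·π_3 + 0.2·π_4
Solving with the normalization constraint gives π = (0.1667, 0.2778, 0.2222, 0.3333).
So the stationary probability of Help is 0.1667.

0.1667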